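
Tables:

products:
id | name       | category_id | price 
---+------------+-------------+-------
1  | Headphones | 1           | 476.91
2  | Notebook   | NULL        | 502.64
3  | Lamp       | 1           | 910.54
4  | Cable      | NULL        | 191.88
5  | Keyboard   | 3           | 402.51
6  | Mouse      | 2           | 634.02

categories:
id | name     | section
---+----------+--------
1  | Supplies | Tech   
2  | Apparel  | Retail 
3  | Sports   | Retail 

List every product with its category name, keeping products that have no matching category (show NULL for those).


LEFT JOIN keeps every row from products (the left table); where category_id has no match in categories, the category columns become NULL. Walk through each product:
  - product 1 (Headphones): category_id=1 -> matches Supplies
  - product 2 (Notebook): category_id=NULL, no match -> kept with NULL
  - product 3 (Lamp): category_id=1 -> matches Supplies
  - product 4 (Cable): category_id=NULL, no match -> kept with NULL
  - product 5 (Keyboard): category_id=3 -> matches Sports
  - product 6 (Mouse): category_id=2 -> matches Apparel
All 6 rows appear; 2 have NULL category.

SQL:
SELECT a.name, b.name AS category
FROM products a
LEFT JOIN categories b ON a.category_id = b.id

Result:
name       | category
-----------+---------
Headphones | Supplies
Notebook   | NULL    
Lamp       | Supplies
Cable      | NULL    
Keyboard   | Sports  
Mouse      | Apparel 


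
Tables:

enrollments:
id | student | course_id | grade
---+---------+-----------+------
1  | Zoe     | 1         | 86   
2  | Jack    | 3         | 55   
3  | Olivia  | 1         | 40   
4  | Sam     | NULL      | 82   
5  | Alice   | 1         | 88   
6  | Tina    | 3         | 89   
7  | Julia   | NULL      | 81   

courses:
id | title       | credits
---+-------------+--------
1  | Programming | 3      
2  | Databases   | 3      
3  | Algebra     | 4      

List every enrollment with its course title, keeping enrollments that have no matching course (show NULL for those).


LEFT JOIN keeps every row from enrollments (the left table); where course_id has no match in courses, the course columns become NULL. Walk through each enrollment:
  - enrollment 1 (Zoe): course_id=1 -> matches Programming
  - enrollment 2 (Jack): course_id=3 -> matches Algebra
  - enrollment 3 (Olivia): course_id=1 -> matches Programming
  - enrollment 4 (Sam): course_id=NULL, no match -> kept with NULL
  - enrollment 5 (Alice): course_id=1 -> matches Programming
  - enrollment 6 (Tina): course_id=3 -> matches Algebra
  - enrollment 7 (Julia): course_id=NULL, no match -> kept with NULL
All 7 rows appear; 2 have NULL course.

SQL:
SELECT a.student, b.title AS course
FROM enrollments a
LEFT JOIN courses b ON a.course_id = b.id

Result:
student | course     
--------+------------
Zoe     | Programming
Jack    | Algebra    
Olivia  | Programming
Sam     | NULL       
Alice   | Programming
Tina    | Algebra    
Julia   | NULL       


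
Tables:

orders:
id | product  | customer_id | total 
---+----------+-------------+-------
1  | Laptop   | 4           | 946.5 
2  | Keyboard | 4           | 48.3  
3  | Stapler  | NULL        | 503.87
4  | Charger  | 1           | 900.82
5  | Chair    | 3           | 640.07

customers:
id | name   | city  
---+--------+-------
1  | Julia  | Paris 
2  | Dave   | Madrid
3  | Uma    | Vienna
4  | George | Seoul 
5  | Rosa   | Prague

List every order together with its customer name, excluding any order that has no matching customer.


INNER JOIN keeps only orders rows whose customer_id matches an id in customers. Walk through each order:
  - order 1 (Laptop): customer_id=4 -> matches George
  - order 2 (Keyboard): customer_id=4 -> matches George
  - order 3 (Stapler): customer_id=NULL, no match -> dropped
  - order 4 (Charger): customer_id=1 -> matches Julia
  - order 5 (Chair): customer_id=3 -> matches Uma
So 1 of 5 rows is dropped.

SQL:
SELECT a.product, b.name AS customer
FROM orders a
INNER JOIN customers b ON a.customer_id = b.id

Result:
product  | customer
---------+---------
Laptop   | George  
Keyboard | George  
Charger  | Julia   
Chair    | Uma     


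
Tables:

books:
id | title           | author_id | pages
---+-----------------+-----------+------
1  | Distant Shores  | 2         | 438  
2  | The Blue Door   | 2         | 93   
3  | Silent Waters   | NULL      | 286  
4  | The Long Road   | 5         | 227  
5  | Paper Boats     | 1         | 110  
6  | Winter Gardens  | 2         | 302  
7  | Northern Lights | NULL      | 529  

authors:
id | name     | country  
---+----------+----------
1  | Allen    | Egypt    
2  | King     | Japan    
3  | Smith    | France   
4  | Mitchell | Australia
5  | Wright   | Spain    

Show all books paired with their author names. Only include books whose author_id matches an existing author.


INNER JOIN keeps only books rows whose author_id matches an id in authors. Walk through each book:
  - book 1 (Distant Shores): author_id=2 -> matches King
  - book 2 (The Blue Door): author_id=2 -> matches King
  - book 3 (Silent Waters): author_id=NULL, no match -> dropped
  - book 4 (The Long Road): author_id=5 -> matches Wright
  - book 5 (Paper Boats): author_id=1 -> matches Allen
  - book 6 (Winter Gardens): author_id=2 -> matches King
  - book 7 (Northern Lights): author_id=NULL, no match -> dropped
So 2 of 7 rows are dropped.

SQL:
SELECT a.title, b.name AS author
FROM books a
INNER JOIN authors b ON a.author_id = b.id

Result:
title          | author
---------------+-------
Distant Shores | King  
The Blue Door  | King  
The Long Road  | Wright
Paper Boats    | Allen 
Winter Gardens | King  


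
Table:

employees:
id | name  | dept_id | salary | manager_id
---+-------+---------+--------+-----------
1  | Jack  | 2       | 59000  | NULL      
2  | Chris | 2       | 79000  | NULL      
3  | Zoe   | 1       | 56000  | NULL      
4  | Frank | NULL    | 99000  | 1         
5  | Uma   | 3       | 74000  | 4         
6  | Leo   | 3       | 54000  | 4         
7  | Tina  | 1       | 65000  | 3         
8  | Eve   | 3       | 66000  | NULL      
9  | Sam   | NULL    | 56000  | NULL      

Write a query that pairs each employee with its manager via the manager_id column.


This is a self-join: employees is joined to a second copy of itself, matching each row's manager_id to another row's id. Use LEFT JOIN so rows with manager_id=NULL are kept.
  - employee 1 (Jack): manager_id=NULL -> NULL
  - employee 2 (Chris): manager_id=NULL -> NULL
  - employee 3 (Zoe): manager_id=NULL -> NULL
  - employee 4 (Frank): manager_id=1 -> Jack
  - employee 5 (Uma): manager_id=4 -> Frank
  - employee 6 (Leo): manager_id=4 -> Frank
  - employee 7 (Tina): manager_id=3 -> Zoe
  - employee 8 (Eve): manager_id=NULL -> NULL
  - employee 9 (Sam): manager_id=NULL -> NULL

SQL:
SELECT a.name AS item, b.name AS manager
FROM employees a
LEFT JOIN employees b ON a.manager_id = b.id

Result:
item  | manager
------+--------
Jack  | NULL   
Chris | NULL   
Zoe   | NULL   
Frank | Jack   
Uma   | Frank  
Leo   | Frank  
Tina  | Zoe    
Eve   | NULL   
Sam   | NULL   


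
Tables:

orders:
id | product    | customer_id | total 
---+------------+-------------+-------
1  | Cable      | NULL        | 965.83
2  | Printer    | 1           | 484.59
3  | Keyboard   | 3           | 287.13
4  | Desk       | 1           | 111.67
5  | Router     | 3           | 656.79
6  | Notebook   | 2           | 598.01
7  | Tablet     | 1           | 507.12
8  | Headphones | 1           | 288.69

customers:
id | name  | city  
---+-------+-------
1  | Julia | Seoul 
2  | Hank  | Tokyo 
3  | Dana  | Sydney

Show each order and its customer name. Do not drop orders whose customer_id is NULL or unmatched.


LEFT JOIN keeps every row from orders (the left table); where customer_id has no match in customers, the customer columns become NULL. Walk through each order:
  - order 1 (Cable): customer_id=NULL, no match -> kept with NULL
  - order 2 (Printer): customer_id=1 -> matches Julia
  - order 3 (Keyboard): customer_id=3 -> matches Dana
  - order 4 (Desk): customer_id=1 -> matches Julia
  - order 5 (Router): customer_id=3 -> matches Dana
  - order 6 (Notebook): customer_id=2 -> matches Hank
  - order 7 (Tablet): customer_id=1 -> matches Julia
  - order 8 (Headphones): customer_id=1 -> matches Julia
All 8 rows appear; 1 has NULL customer.

SQL:
SELECT a.product, b.name AS customer
FROM orders a
LEFT JOIN customers b ON a.customer_id = b.id

Result:
product    | customer
-----------+---------
Cable      | NULL    
Printer    | Julia   
Keyboard   | Dana    
Desk       | Julia   
Router     | Dana    
Notebook   | Hank    
Tablet     | Julia   
Headphones | Julia   


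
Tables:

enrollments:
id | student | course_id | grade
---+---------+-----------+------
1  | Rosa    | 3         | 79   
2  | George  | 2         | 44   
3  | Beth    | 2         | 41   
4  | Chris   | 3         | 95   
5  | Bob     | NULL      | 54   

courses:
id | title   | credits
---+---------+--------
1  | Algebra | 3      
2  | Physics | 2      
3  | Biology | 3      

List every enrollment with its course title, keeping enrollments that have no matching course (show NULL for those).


LEFT JOIN keeps every row from enrollments (the left table); where course_id has no match in courses, the course columns become NULL. Walk through each enrollment:
  - enrollment 1 (Rosa): course_id=3 -> matches Biology
  - enrollment 2 (George): course_id=2 -> matches Physics
  - enrollment 3 (Beth): course_id=2 -> matches Physics
  - enrollment 4 (Chris): course_id=3 -> matches Biology
  - enrollment 5 (Bob): course_id=NULL, no match -> kept with NULL
All 5 rows appear; 1 has NULL course.

SQL:
SELECT a.student, b.title AS course
FROM enrollments a
LEFT JOIN courses b ON a.course_id = b.id

Result:
student | course 
--------+--------
Rosa    | Biology
George  | Physics
Beth    | Physics
Chris   | Biology
Bob     | NULL   


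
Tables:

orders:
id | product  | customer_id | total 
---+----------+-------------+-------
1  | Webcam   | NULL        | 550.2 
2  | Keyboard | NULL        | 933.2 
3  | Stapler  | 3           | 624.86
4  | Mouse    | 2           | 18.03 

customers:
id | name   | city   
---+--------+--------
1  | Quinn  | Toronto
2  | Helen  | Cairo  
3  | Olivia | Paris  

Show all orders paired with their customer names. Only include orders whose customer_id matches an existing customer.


INNER JOIN keeps only orders rows whose customer_id matches an id in customers. Walk through each order:
  - order 1 (Webcam): customer_id=NULL, no match -> dropped
  - order 2 (Keyboard): customer_id=NULL, no match -> dropped
  - order 3 (Stapler): customer_id=3 -> matches Olivia
  - order 4 (Mouse): customer_id=2 -> matches Helen
So 2 of 4 rows are dropped.

SQL:
SELECT a.product, b.name AS customer
FROM orders a
INNER JOIN customers b ON a.customer_id = b.id

Result:
product | customer
--------+---------
Stapler | Olivia  
Mouse   | Helen   


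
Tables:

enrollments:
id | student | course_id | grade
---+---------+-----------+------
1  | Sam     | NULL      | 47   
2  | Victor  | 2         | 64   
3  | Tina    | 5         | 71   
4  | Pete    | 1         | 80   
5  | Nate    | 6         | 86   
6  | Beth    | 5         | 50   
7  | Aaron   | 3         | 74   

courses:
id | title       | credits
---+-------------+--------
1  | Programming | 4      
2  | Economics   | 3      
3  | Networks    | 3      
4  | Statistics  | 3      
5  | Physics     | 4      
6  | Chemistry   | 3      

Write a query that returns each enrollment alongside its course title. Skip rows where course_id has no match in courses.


INNER JOIN keeps only enrollments rows whose course_id matches an id in courses. Walk through each enrollment:
  - enrollment 1 (Sam): course_id=NULL, no match -> dropped
  - enrollment 2 (Victor): course_id=2 -> matches Economics
  - enrollment 3 (Tina): course_id=5 -> matches Physics
  - enrollment 4 (Pete): course_id=1 -> matches Programming
  - enrollment 5 (Nate): course_id=6 -> matches Chemistry
  - enrollment 6 (Beth): course_id=5 -> matches Physics
  - enrollment 7 (Aaron): course_id=3 -> matches Networks
So 1 of 7 rows is dropped.

SQL:
SELECT a.student, b.title AS course
FROM enrollments a
INNER JOIN courses b ON a.course_id = b.id

Result:
student | course     
--------+------------
Victor  | Economics  
Tina    | Physics    
Pete    | Programming
Nate    | Chemistry  
Beth    | Physics    
Aaron   | Networks   


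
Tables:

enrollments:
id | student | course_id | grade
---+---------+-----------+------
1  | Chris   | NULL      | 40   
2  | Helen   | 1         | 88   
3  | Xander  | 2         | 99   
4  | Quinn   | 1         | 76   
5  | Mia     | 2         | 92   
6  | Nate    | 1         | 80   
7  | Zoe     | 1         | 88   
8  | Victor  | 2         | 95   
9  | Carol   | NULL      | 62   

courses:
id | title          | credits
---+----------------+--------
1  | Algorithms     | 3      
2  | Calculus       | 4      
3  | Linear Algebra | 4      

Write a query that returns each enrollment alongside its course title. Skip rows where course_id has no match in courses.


INNER JOIN keeps only enrollments rows whose course_id matches an id in courses. Walk through each enrollment:
  - enrollment 1 (Chris): course_id=NULL, no match -> dropped
  - enrollment 2 (Helen): course_id=1 -> matches Algorithms
  - enrollment 3 (Xander): course_id=2 -> matches Calculus
  - enrollment 4 (Quinn): course_id=1 -> matches Algorithms
  - enrollment 5 (Mia): course_id=2 -> matches Calculus
  - enrollment 6 (Nate): course_id=1 -> matches Algorithms
  - enrollment 7 (Zoe): course_id=1 -> matches Algorithms
  - enrollment 8 (Victor): course_id=2 -> matches Calculus
  - enrollment 9 (Carol): course_id=NULL, no match -> dropped
So 2 of 9 rows are dropped.

SQL:
SELECT a.student, b.title AS course
FROM enrollments a
INNER JOIN courses b ON a.course_id = b.id

Result:
student | course    
--------+-----------
Helen   | Algorithms
Xander  | Calculus  
Quinn   | Algorithms
Mia     | Calculus  
Nate    | Algorithms
Zoe     | Algorithms
Victor  | Calculus  


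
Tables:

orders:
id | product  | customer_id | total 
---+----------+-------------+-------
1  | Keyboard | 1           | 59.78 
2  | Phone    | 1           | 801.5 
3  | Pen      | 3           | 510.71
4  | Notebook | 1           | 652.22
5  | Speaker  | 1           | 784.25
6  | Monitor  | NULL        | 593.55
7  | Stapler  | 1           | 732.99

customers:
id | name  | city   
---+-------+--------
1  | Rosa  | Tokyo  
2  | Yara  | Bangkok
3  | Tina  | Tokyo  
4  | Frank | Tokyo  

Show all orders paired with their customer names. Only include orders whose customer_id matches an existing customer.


INNER JOIN keeps only orders rows whose customer_id matches an id in customers. Walk through each order:
  - order 1 (Keyboard): customer_id=1 -> matches Rosa
  - order 2 (Phone): customer_id=1 -> matches Rosa
  - order 3 (Pen): customer_id=3 -> matches Tina
  - order 4 (Notebook): customer_id=1 -> matches Rosa
  - order 5 (Speaker): customer_id=1 -> matches Rosa
  - order 6 (Monitor): customer_id=NULL, no match -> dropped
  - order 7 (Stapler): customer_id=1 -> matches Rosa
So 1 of 7 rows is dropped.

SQL:
SELECT a.product, b.name AS customer
FROM orders a
INNER JOIN customers b ON a.customer_id = b.id

Result:
product  | customer
---------+---------
Keyboard | Rosa    
Phone    | Rosa    
Pen      | Tina    
Notebook | Rosa    
Speaker  | Rosa    
Stapler  | Rosa    


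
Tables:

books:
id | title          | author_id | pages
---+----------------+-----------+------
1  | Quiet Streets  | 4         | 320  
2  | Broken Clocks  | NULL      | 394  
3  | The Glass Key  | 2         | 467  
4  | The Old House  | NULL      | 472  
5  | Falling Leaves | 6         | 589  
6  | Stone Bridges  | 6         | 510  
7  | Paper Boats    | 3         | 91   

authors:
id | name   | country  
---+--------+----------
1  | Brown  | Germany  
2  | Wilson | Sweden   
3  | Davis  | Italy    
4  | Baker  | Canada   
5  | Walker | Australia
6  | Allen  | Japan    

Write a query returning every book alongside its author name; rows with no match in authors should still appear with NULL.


LEFT JOIN keeps every row from books (the left table); where author_id has no match in authors, the author columns become NULL. Walk through each book:
  - book 1 (Quiet Streets): author_id=4 -> matches Baker
  - book 2 (Broken Clocks): author_id=NULL, no match -> kept with NULL
  - book 3 (The Glass Key): author_id=2 -> matches Wilson
  - book 4 (The Old House): author_id=NULL, no match -> kept with NULL
  - book 5 (Falling Leaves): author_id=6 -> matches Allen
  - book 6 (Stone Bridges): author_id=6 -> matches Allen
  - book 7 (Paper Boats): author_id=3 -> matches Davis
All 7 rows appear; 2 have NULL author.

SQL:
SELECT a.title, b.name AS author
FROM books a
LEFT JOIN authors b ON a.author_id = b.id

Result:
title          | author
---------------+-------
Quiet Streets  | Baker 
Broken Clocks  | NULL  
The Glass Key  | Wilson
The Old House  | NULL  
Falling Leaves | Allen 
Stone Bridges  | Allen 
Paper Boats    | Davis 


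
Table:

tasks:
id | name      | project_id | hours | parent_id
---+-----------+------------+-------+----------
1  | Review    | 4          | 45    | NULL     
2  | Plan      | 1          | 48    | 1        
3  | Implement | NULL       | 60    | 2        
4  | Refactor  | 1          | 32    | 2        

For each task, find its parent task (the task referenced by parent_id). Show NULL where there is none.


This is a self-join: tasks is joined to a second copy of itself, matching each row's parent_id to another row's id. Use LEFT JOIN so rows with parent_id=NULL are kept.
  - task 1 (Review): parent_id=NULL -> NULL
  - task 2 (Plan): parent_id=1 -> Review
  - task 3 (Implement): parent_id=2 -> Plan
  - task 4 (Refactor): parent_id=2 -> Plan

SQL:
SELECT a.name AS item, b.name AS parent
FROM tasks a
LEFT JOIN tasks b ON a.parent_id = b.id

Result:
item      | parent
----------+-------
Review    | NULL  
Plan      | Review
Implement | Plan  
Refactor  | Plan  


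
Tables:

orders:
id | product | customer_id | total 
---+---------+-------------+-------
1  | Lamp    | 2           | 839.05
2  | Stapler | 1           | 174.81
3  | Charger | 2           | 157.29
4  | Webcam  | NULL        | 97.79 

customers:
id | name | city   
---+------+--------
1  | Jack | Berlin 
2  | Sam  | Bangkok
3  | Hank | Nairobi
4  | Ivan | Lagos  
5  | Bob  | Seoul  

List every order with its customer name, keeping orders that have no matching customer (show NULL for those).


LEFT JOIN keeps every row from orders (the left table); where customer_id has no match in customers, the customer columns become NULL. Walk through each order:
  - order 1 (Lamp): customer_id=2 -> matches Sam
  - order 2 (Stapler): customer_id=1 -> matches Jack
  - order 3 (Charger): customer_id=2 -> matches Sam
  - order 4 (Webcam): customer_id=NULL, no match -> kept with NULL
All 4 rows appear; 1 has NULL customer.

SQL:
SELECT a.product, b.name AS customer
FROM orders a
LEFT JOIN customers b ON a.customer_id = b.id

Result:
product | customer
--------+---------
Lamp    | Sam     
Stapler | Jack    
Charger | Sam     
Webcam  | NULL    


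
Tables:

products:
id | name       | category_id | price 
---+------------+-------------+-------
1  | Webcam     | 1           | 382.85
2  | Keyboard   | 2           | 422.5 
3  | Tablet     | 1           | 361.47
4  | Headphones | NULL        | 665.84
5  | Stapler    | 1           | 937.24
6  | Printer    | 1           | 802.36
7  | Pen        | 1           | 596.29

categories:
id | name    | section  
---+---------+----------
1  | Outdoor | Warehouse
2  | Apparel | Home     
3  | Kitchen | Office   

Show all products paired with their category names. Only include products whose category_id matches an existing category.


INNER JOIN keeps only products rows whose category_id matches an id in categories. Walk through each product:
  - product 1 (Webcam): category_id=1 -> matches Outdoor
  - product 2 (Keyboard): category_id=2 -> matches Apparel
  - product 3 (Tablet): category_id=1 -> matches Outdoor
  - product 4 (Headphones): category_id=NULL, no match -> dropped
  - product 5 (Stapler): category_id=1 -> matches Outdoor
  - product 6 (Printer): category_id=1 -> matches Outdoor
  - product 7 (Pen): category_id=1 -> matches Outdoor
So 1 of 7 rows is dropped.

SQL:
SELECT a.name, b.name AS category
FROM products a
INNER JOIN categories b ON a.category_id = b.id

Result:
name     | category
---------+---------
Webcam   | Outdoor 
Keyboard | Apparel 
Tablet   | Outdoor 
Stapler  | Outdoor 
Printer  | Outdoor 
Pen      | Outdoor 


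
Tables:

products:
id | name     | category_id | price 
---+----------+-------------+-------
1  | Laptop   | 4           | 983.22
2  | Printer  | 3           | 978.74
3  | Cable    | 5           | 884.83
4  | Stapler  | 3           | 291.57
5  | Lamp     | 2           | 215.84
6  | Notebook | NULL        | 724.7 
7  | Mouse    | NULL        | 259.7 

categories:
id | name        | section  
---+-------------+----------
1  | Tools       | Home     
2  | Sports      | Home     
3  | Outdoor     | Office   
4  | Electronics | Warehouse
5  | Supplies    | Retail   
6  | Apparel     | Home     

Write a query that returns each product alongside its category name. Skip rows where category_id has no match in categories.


INNER JOIN keeps only products rows whose category_id matches an id in categories. Walk through each product:
  - product 1 (Laptop): category_id=4 -> matches Electronics
  - product 2 (Printer): category_id=3 -> matches Outdoor
  - product 3 (Cable): category_id=5 -> matches Supplies
  - product 4 (Stapler): category_id=3 -> matches Outdoor
  - product 5 (Lamp): category_id=2 -> matches Sports
  - product 6 (Notebook): category_id=NULL, no match -> dropped
  - product 7 (Mouse): category_id=NULL, no match -> dropped
So 2 of 7 rows are dropped.

SQL:
SELECT a.name, b.name AS category
FROM products a
INNER JOIN categories b ON a.category_id = b.id

Result:
name    | category   
--------+------------
Laptop  | Electronics
Printer | Outdoor    
Cable   | Supplies   
Stapler | Outdoor    
Lamp    | Sports     


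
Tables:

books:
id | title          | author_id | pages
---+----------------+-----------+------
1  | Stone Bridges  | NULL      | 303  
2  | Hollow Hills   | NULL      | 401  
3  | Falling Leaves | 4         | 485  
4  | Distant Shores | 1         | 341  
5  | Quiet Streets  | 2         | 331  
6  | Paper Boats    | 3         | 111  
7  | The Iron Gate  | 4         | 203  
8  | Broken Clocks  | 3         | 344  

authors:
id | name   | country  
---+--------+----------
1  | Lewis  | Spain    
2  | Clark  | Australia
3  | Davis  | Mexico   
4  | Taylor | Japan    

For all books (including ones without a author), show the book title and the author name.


LEFT JOIN keeps every row from books (the left table); where author_id has no match in authors, the author columns become NULL. Walk through each book:
  - book 1 (Stone Bridges): author_id=NULL, no match -> kept with NULL
  - book 2 (Hollow Hills): author_id=NULL, no match -> kept with NULL
  - book 3 (Falling Leaves): author_id=4 -> matches Taylor
  - book 4 (Distant Shores): author_id=1 -> matches Lewis
  - book 5 (Quiet Streets): author_id=2 -> matches Clark
  - book 6 (Paper Boats): author_id=3 -> matches Davis
  - book 7 (The Iron Gate): author_id=4 -> matches Taylor
  - book 8 (Broken Clocks): author_id=3 -> matches Davis
All 8 rows appear; 2 have NULL author.

SQL:
SELECT a.title, b.name AS author
FROM books a
LEFT JOIN authors b ON a.author_id = b.id

Result:
title          | author
---------------+-------
Stone Bridges  | NULL  
Hollow Hills   | NULL  
Falling Leaves | Taylor
Distant Shores | Lewis 
Quiet Streets  | Clark 
Paper Boats    | Davis 
The Iron Gate  | Taylor
Broken Clocks  | Davis 


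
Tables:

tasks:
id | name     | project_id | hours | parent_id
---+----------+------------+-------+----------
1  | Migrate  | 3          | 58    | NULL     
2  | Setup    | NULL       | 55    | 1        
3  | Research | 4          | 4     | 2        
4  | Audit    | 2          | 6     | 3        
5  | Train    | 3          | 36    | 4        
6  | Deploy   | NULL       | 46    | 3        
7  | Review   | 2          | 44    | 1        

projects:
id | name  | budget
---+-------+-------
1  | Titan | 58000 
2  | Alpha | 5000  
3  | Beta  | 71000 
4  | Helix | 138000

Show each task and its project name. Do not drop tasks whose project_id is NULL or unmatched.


LEFT JOIN keeps every row from tasks (the left table); where project_id has no match in projects, the project columns become NULL. Walk through each task:
  - task 1 (Migrate): project_id=3 -> matches Beta
  - task 2 (Setup): project_id=NULL, no match -> kept with NULL
  - task 3 (Research): project_id=4 -> matches Helix
  - task 4 (Audit): project_id=2 -> matches Alpha
  - task 5 (Train): project_id=3 -> matches Beta
  - task 6 (Deploy): project_id=NULL, no match -> kept with NULL
  - task 7 (Review): project_id=2 -> matches Alpha
All 7 rows appear; 2 have NULL project.

SQL:
SELECT a.name, b.name AS project
FROM tasks a
LEFT JOIN projects b ON a.project_id = b.id

Result:
name     | project
---------+--------
Migrate  | Beta   
Setup    | NULL   
Research | Helix  
Audit    | Alpha  
Train    | Beta   
Deploy   | NULL   
Review   | Alpha  


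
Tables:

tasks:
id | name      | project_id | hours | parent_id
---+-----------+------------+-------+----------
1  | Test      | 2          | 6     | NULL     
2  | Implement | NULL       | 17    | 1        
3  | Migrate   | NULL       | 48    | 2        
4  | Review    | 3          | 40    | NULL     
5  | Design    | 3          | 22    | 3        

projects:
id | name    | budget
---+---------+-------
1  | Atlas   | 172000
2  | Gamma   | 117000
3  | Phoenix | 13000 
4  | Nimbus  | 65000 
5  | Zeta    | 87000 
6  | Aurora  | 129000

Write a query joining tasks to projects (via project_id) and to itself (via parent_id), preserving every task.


Two LEFT JOINs from the same base table tasks: one to projects via project_id, one to tasks itself via parent_id. Both are LEFT so every task is preserved.
Match against projects:
  - task 1 (Test): project_id=2 -> matches Gamma
  - task 2 (Implement): project_id=NULL, no match -> kept with NULL
  - task 3 (Migrate): project_id=NULL, no match -> kept with NULL
  - task 4 (Review): project_id=3 -> matches Phoenix
  - task 5 (Design): project_id=3 -> matches Phoenix
Match against tasks (self):
  - task 1 (Test): parent_id=NULL -> NULL
  - task 2 (Implement): parent_id=1 -> Test
  - task 3 (Migrate): parent_id=2 -> Implement
  - task 4 (Review): parent_id=NULL -> NULL
  - task 5 (Design): parent_id=3 -> Migrate

SQL:
SELECT a.name, b.name AS project, c.name AS parent
FROM tasks a
LEFT JOIN projects b ON a.project_id = b.id
LEFT JOIN tasks c ON a.parent_id = c.id

Result:
name      | project | parent   
----------+---------+----------
Test      | Gamma   | NULL     
Implement | NULL    | Test     
Migrate   | NULL    | Implement
Review    | Phoenix | NULL     
Design    | Phoenix | Migrate  


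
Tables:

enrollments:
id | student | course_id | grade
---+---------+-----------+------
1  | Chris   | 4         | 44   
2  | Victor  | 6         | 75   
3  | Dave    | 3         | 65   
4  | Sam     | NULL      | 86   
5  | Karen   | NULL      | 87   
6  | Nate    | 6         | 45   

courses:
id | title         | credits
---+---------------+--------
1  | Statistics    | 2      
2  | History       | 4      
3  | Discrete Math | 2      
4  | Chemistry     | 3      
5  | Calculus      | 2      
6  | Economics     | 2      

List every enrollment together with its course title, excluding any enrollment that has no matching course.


INNER JOIN keeps only enrollments rows whose course_id matches an id in courses. Walk through each enrollment:
  - enrollment 1 (Chris): course_id=4 -> matches Chemistry
  - enrollment 2 (Victor): course_id=6 -> matches Economics
  - enrollment 3 (Dave): course_id=3 -> matches Discrete Math
  - enrollment 4 (Sam): course_id=NULL, no match -> dropped
  - enrollment 5 (Karen): course_id=NULL, no match -> dropped
  - enrollment 6 (Nate): course_id=6 -> matches Economics
So 2 of 6 rows are dropped.

SQL:
SELECT a.student, b.title AS course
FROM enrollments a
INNER JOIN courses b ON a.course_id = b.id

Result:
student | course       
--------+--------------
Chris   | Chemistry    
Victor  | Economics    
Dave    | Discrete Math
Nate    | Economics    


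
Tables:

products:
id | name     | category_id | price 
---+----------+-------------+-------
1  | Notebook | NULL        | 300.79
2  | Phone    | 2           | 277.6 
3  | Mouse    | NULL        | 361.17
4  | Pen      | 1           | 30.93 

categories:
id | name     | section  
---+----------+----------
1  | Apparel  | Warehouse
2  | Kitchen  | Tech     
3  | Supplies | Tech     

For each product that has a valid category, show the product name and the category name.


INNER JOIN keeps only products rows whose category_id matches an id in categories. Walk through each product:
  - product 1 (Notebook): category_id=NULL, no match -> dropped
  - product 2 (Phone): category_id=2 -> matches Kitchen
  - product 3 (Mouse): category_id=NULL, no match -> dropped
  - product 4 (Pen): category_id=1 -> matches Apparel
So 2 of 4 rows are dropped.

SQL:
SELECT a.name, b.name AS category
FROM products a
INNER JOIN categories b ON a.category_id = b.id

Result:
name  | category
------+---------
Phone | Kitchen 
Pen   | Apparel 


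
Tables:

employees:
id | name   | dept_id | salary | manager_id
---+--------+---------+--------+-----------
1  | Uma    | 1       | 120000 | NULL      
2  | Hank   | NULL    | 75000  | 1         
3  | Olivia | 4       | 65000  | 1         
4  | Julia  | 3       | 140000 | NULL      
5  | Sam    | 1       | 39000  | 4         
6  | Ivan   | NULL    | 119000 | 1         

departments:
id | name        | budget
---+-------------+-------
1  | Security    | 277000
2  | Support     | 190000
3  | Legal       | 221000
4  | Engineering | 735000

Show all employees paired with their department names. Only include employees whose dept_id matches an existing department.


INNER JOIN keeps only employees rows whose dept_id matches an id in departments. Walk through each employee:
  - employee 1 (Uma): dept_id=1 -> matches Security
  - employee 2 (Hank): dept_id=NULL, no match -> dropped
  - employee 3 (Olivia): dept_id=4 -> matches Engineering
  - employee 4 (Julia): dept_id=3 -> matches Legal
  - employee 5 (Sam): dept_id=1 -> matches Security
  - employee 6 (Ivan): dept_id=NULL, no match -> dropped
So 2 of 6 rows are dropped.

SQL:
SELECT a.name, b.name AS department
FROM employees a
INNER JOIN departments b ON a.dept_id = b.id

Result:
name   | department 
-------+------------
Uma    | Security   
Olivia | Engineering
Julia  | Legal      
Sam    | Security   


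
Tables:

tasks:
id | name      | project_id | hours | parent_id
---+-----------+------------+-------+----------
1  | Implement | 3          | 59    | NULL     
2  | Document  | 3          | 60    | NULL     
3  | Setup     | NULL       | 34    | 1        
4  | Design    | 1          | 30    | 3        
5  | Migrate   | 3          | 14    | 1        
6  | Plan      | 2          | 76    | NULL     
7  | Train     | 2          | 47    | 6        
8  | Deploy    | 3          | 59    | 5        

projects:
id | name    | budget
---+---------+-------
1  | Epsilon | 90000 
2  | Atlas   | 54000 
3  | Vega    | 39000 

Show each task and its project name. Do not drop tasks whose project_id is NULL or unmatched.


LEFT JOIN keeps every row from tasks (the left table); where project_id has no match in projects, the project columns become NULL. Walk through each task:
  - task 1 (Implement): project_id=3 -> matches Vega
  - task 2 (Document): project_id=3 -> matches Vega
  - task 3 (Setup): project_id=NULL, no match -> kept with NULL
  - task 4 (Design): project_id=1 -> matches Epsilon
  - task 5 (Migrate): project_id=3 -> matches Vega
  - task 6 (Plan): project_id=2 -> matches Atlas
  - task 7 (Train): project_id=2 -> matches Atlas
  - task 8 (Deploy): project_id=3 -> matches Vega
All 8 rows appear; 1 has NULL project.

SQL:
SELECT a.name, b.name AS project
FROM tasks a
LEFT JOIN projects b ON a.project_id = b.id

Result:
name      | project
----------+--------
Implement | Vega   
Document  | Vega   
Setup     | NULL   
Design    | Epsilon
Migrate   | Vega   
Plan      | Atlas  
Train     | Atlas  
Deploy    | Vega   


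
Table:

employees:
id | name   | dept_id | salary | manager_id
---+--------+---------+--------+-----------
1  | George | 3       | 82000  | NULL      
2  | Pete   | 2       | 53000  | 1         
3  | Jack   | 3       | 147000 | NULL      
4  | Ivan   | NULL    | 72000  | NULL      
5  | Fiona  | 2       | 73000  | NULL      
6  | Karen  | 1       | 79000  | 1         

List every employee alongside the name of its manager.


This is a self-join: employees is joined to a second copy of itself, matching each row's manager_id to another row's id. Use LEFT JOIN so rows with manager_id=NULL are kept.
  - employee 1 (George): manager_id=NULL -> NULL
  - employee 2 (Pete): manager_id=1 -> George
  - employee 3 (Jack): manager_id=NULL -> NULL
  - employee 4 (Ivan): manager_id=NULL -> NULL
  - employee 5 (Fiona): manager_id=NULL -> NULL
  - employee 6 (Karen): manager_id=1 -> George

SQL:
SELECT a.name AS item, b.name AS manager
FROM employees a
LEFT JOIN employees b ON a.manager_id = b.id

Result:
item   | manager
-------+--------
George | NULL   
Pete   | George 
Jack   | NULL   
Ivan   | NULL   
Fiona  | NULL   
Karen  | George 


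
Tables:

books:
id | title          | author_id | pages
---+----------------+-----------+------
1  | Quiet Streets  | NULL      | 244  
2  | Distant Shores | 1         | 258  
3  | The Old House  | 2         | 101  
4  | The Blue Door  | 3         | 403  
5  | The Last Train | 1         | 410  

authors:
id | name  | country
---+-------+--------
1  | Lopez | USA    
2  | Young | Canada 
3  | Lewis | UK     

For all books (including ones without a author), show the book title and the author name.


LEFT JOIN keeps every row from books (the left table); where author_id has no match in authors, the author columns become NULL. Walk through each book:
  - book 1 (Quiet Streets): author_id=NULL, no match -> kept with NULL
  - book 2 (Distant Shores): author_id=1 -> matches Lopez
  - book 3 (The Old House): author_id=2 -> matches Young
  - book 4 (The Blue Door): author_id=3 -> matches Lewis
  - book 5 (The Last Train): author_id=1 -> matches Lopez
All 5 rows appear; 1 has NULL author.

SQL:
SELECT a.title, b.name AS author
FROM books a
LEFT JOIN authors b ON a.author_id = b.id

Result:
title          | author
---------------+-------
Quiet Streets  | NULL  
Distant Shores | Lopez 
The Old House  | Young 
The Blue Door  | Lewis 
The Last Train | Lopez 


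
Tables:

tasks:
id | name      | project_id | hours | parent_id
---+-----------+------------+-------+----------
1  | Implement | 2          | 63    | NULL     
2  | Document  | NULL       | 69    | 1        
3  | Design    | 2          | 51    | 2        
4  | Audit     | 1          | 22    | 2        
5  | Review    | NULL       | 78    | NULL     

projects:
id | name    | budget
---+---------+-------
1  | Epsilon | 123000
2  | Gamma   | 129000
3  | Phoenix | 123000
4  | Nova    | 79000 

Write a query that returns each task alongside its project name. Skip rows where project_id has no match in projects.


INNER JOIN keeps only tasks rows whose project_id matches an id in projects. Walk through each task:
  - task 1 (Implement): project_id=2 -> matches Gamma
  - task 2 (Document): project_id=NULL, no match -> dropped
  - task 3 (Design): project_id=2 -> matches Gamma
  - task 4 (Audit): project_id=1 -> matches Epsilon
  - task 5 (Review): project_id=NULL, no match -> dropped
So 2 of 5 rows are dropped.

SQL:
SELECT a.name, b.name AS project
FROM tasks a
INNER JOIN projects b ON a.project_id = b.id

Result:
name      | project
----------+--------
Implement | Gamma  
Design    | Gamma  
Audit     | Epsilon


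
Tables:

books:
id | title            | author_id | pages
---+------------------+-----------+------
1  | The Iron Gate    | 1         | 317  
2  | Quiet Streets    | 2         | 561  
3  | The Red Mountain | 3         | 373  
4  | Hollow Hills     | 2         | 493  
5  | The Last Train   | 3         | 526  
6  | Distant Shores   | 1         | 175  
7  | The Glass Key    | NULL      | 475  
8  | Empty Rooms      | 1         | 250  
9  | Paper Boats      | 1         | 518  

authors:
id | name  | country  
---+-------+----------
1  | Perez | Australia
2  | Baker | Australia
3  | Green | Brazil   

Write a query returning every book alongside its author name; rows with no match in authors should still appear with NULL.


LEFT JOIN keeps every row from books (the left table); where author_id has no match in authors, the author columns become NULL. Walk through each book:
  - book 1 (The Iron Gate): author_id=1 -> matches Perez
  - book 2 (Quiet Streets): author_id=2 -> matches Baker
  - book 3 (The Red Mountain): author_id=3 -> matches Green
  - book 4 (Hollow Hills): author_id=2 -> matches Baker
  - book 5 (The Last Train): author_id=3 -> matches Green
  - book 6 (Distant Shores): author_id=1 -> matches Perez
  - book 7 (The Glass Key): author_id=NULL, no match -> kept with NULL
  - book 8 (Empty Rooms): author_id=1 -> matches Perez
  - book 9 (Paper Boats): author_id=1 -> matches Perez
All 9 rows appear; 1 has NULL author.

SQL:
SELECT a.title, b.name AS author
FROM books a
LEFT JOIN authors b ON a.author_id = b.id

Result:
title            | author
-----------------+-------
The Iron Gate    | Perez 
Quiet Streets    | Baker 
The Red Mountain | Green 
Hollow Hills     | Baker 
The Last Train   | Green 
Distant Shores   | Perez 
The Glass Key    | NULL  
Empty Rooms      | Perez 
Paper Boats      | Perez 


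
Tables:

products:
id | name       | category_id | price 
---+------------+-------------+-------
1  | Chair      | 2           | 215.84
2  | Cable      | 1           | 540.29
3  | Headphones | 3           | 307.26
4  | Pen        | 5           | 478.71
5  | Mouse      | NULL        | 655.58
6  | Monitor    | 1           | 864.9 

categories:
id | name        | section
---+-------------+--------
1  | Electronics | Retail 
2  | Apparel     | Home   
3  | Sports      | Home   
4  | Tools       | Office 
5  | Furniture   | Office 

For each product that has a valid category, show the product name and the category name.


INNER JOIN keeps only products rows whose category_id matches an id in categories. Walk through each product:
  - product 1 (Chair): category_id=2 -> matches Apparel
  - product 2 (Cable): category_id=1 -> matches Electronics
  - product 3 (Headphones): category_id=3 -> matches Sports
  - product 4 (Pen): category_id=5 -> matches Furniture
  - product 5 (Mouse): category_id=NULL, no match -> dropped
  - product 6 (Monitor): category_id=1 -> matches Electronics
So 1 of 6 rows is dropped.

SQL:
SELECT a.name, b.name AS category
FROM products a
INNER JOIN categories b ON a.category_id = b.id

Result:
name       | category   
-----------+------------
Chair      | Apparel    
Cable      | Electronics
Headphones | Sports     
Pen        | Furniture  
Monitor    | Electronics


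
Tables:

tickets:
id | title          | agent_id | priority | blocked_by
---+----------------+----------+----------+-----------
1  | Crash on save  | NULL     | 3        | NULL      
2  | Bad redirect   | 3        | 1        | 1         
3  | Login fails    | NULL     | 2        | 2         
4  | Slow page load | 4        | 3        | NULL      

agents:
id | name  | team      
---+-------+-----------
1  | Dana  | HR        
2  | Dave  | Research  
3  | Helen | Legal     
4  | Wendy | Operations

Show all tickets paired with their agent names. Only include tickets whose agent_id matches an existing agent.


INNER JOIN keeps only tickets rows whose agent_id matches an id in agents. Walk through each ticket:
  - ticket 1 (Crash on save): agent_id=NULL, no match -> dropped
  - ticket 2 (Bad redirect): agent_id=3 -> matches Helen
  - ticket 3 (Login fails): agent_id=NULL, no match -> dropped
  - ticket 4 (Slow page load): agent_id=4 -> matches Wendy
So 2 of 4 rows are dropped.

SQL:
SELECT a.title, b.name AS agent
FROM tickets a
INNER JOIN agents b ON a.agent_id = b.id

Result:
title          | agent
---------------+------
Bad redirect   | Helen
Slow page load | Wendy
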